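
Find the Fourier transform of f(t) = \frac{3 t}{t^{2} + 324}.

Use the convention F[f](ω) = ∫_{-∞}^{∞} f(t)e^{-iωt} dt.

F(ω) = - 3 i \pi e^{- 18 \left|{\omega}\right|} \operatorname{sign}{\left(\omega \right)}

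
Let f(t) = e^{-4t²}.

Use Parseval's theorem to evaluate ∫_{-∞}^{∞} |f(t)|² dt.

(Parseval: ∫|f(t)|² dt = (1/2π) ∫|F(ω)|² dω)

∫|f(t)|² dt = \frac{\sqrt{2} \sqrt{\pi}}{4}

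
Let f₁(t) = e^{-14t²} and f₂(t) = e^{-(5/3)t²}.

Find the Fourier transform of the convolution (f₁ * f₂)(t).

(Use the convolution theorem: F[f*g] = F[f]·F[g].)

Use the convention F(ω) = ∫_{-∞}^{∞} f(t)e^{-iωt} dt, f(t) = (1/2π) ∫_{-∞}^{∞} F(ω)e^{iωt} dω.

F[f₁*f₂](ω) = \frac{\sqrt{210} \pi e^{- \frac{47 \omega^{2}}{280}}}{70}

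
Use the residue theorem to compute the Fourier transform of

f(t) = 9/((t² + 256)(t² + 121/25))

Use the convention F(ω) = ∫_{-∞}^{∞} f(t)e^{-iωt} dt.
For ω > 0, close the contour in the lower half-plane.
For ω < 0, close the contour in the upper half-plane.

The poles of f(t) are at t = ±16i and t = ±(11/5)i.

Let g(z) = f(z)e^{-iωz}; for large |z| the factor e^{-iωz} decays in the lower half-plane when ω > 0 and in the upper half-plane when ω < 0.

Case ω > 0 (lower half-plane, clockwise contour ⇒ F(ω) = -2πi·ΣRes):
  Res_{z = - 16 i} g(z) = - \frac{75 i e^{- 16 \omega}}{66976}
  Res_{z = - \frac{11 i}{5}} g(z) = \frac{375 i e^{- \frac{11 \omega}{5}}}{46046}
  F(ω) = -2πi·ΣRes = - \frac{75 \pi e^{- 16 \omega}}{33488} + \frac{375 \pi e^{- \frac{11 \omega}{5}}}{23023}

Case ω < 0 (upper half-plane, counterclockwise contour ⇒ F(ω) = +2πi·ΣRes):
  Res_{z = 16 i} g(z) = \frac{75 i e^{16 \omega}}{66976}
  Res_{z = \frac{11 i}{5}} g(z) = - \frac{375 i e^{\frac{11 \omega}{5}}}{46046}
  F(ω) = 2πi·ΣRes = \frac{75 \pi \left(80 e^{\frac{11 \omega}{5}} - 11 e^{16 \omega}\right)}{368368}

Both cases combine into a single formula in |ω|:

F(ω) = - \frac{75 \pi e^{- 16 \left|{\omega}\right|}}{33488} + \frac{375 \pi e^{- \frac{11 \left|{\omega}\right|}{5}}}{23023}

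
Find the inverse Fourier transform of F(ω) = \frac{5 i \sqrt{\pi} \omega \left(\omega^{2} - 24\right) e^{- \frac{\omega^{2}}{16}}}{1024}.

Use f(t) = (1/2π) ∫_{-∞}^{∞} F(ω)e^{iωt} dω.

f(t) = 5 t^{3} e^{- 4 t^{2}}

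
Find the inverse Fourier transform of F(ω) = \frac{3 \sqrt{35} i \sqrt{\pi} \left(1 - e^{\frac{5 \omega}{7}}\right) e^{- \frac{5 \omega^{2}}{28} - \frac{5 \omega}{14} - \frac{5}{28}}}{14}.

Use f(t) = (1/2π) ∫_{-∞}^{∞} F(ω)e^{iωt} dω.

f(t) = 3 e^{- \frac{7 t^{2}}{5}} \sin{\left(t \right)}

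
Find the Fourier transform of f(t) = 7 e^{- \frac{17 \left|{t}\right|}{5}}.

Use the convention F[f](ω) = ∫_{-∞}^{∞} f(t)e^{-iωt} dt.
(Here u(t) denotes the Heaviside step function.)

F(ω) = \frac{1190}{25 \omega^{2} + 289}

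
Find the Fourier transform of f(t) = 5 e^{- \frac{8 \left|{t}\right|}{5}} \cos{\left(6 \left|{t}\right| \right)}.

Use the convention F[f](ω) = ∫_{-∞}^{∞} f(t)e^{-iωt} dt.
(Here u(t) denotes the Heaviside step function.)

F(ω) = \frac{400 \left(25 \omega^{2} + 964\right)}{625 \omega^{4} - 41800 \omega^{2} + 929296}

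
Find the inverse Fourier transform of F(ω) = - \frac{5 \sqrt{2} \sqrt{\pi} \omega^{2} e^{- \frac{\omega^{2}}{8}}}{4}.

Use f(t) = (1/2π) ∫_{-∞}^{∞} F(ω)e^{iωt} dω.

f(t) = 5 \left(8 t^{2} - 2\right) e^{- 2 t^{2}}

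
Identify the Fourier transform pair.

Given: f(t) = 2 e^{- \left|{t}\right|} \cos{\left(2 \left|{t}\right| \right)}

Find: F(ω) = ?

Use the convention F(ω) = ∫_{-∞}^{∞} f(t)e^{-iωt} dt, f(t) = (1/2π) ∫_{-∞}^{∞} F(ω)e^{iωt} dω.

F(ω) = \frac{4 \left(\omega^{2} + 5\right)}{\omega^{4} - 6 \omega^{2} + 25}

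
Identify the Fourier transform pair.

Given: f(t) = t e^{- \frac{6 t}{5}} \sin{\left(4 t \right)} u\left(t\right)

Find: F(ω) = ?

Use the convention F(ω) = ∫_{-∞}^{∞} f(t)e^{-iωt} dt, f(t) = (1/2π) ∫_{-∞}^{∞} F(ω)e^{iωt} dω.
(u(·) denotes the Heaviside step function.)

F(ω) = \frac{1000 \left(5 i \omega + 6\right)}{\left(\left(5 i \omega + 6\right)^{2} + 400\right)^{2}}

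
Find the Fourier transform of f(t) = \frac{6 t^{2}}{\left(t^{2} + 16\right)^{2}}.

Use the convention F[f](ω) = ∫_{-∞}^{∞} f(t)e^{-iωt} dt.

F(ω) = \frac{3 \pi \left(1 - 4 \left|{\omega}\right|\right) e^{- 4 \left|{\omega}\right|}}{4}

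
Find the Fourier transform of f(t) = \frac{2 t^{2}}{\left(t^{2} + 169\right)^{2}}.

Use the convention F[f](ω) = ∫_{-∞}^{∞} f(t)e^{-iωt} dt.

F(ω) = \frac{\pi \left(1 - 13 \left|{\omega}\right|\right) e^{- 13 \left|{\omega}\right|}}{13}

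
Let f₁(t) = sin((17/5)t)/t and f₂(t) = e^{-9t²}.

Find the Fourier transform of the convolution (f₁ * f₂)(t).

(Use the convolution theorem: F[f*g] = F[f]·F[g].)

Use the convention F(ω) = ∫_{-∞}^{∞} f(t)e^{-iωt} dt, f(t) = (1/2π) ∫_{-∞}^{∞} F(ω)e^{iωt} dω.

F[f₁*f₂](ω) = \begin{cases} \frac{\pi^{\frac{3}{2}} e^{- \frac{\omega^{2}}{36}}}{3} & \text{for}\: \omega > - \frac{17}{5} \wedge \omega < \frac{17}{5} \\0 & \text{otherwise} \end{cases}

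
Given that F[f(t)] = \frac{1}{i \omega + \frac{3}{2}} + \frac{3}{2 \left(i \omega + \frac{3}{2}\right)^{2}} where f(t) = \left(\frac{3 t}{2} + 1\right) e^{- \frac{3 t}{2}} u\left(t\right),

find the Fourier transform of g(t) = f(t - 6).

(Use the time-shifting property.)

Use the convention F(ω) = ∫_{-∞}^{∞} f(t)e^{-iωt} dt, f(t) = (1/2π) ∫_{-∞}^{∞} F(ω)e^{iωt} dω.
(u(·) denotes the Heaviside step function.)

F[g](ω) = \frac{4 \left(- i \omega - 3\right) e^{- 6 i \omega}}{4 \omega^{2} - 12 i \omega - 9}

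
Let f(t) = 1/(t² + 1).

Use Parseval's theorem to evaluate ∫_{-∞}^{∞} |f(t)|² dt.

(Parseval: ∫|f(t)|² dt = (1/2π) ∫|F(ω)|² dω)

∫|f(t)|² dt = \frac{\pi}{2}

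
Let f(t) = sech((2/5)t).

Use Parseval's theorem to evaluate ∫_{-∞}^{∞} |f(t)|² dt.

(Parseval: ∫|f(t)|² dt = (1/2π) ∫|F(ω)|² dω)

∫|f(t)|² dt = 5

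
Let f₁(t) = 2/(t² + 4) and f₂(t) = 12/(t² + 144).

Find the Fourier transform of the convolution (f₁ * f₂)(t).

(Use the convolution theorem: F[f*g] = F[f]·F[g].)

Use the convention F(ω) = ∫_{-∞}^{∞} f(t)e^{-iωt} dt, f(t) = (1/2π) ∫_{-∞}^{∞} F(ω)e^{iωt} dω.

F[f₁*f₂](ω) = \pi^{2} e^{- 14 \left|{\omega}\right|}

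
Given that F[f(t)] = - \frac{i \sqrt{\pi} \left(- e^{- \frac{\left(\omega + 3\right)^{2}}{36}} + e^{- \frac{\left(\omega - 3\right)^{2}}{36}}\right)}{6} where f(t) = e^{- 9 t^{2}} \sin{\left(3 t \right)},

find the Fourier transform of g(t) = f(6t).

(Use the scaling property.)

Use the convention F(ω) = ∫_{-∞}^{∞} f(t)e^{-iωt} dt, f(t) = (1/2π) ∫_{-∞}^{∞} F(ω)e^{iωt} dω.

F[g](ω) = \frac{i \sqrt{\pi} \left(1 - e^{\frac{\omega}{18}}\right) e^{- \frac{\omega^{2}}{1296} - \frac{\omega}{36} - \frac{1}{4}}}{36}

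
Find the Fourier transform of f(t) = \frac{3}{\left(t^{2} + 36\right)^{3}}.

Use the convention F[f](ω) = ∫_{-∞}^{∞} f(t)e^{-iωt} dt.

F(ω) = \frac{\pi \left(12 \omega^{2} + 6 \left|{\omega}\right| + 1\right) e^{- 6 \left|{\omega}\right|}}{6912}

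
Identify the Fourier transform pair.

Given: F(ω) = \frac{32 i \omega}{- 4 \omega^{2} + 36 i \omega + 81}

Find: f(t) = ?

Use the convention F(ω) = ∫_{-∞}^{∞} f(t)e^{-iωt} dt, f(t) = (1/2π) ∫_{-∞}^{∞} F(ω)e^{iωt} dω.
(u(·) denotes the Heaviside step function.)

f(t) = 8 \left(1 - \frac{9 t}{2}\right) e^{- \frac{9 t}{2}} u\left(t\right)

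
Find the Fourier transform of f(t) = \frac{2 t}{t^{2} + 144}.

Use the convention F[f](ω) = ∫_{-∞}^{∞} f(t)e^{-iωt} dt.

F(ω) = - 2 i \pi e^{- 12 \left|{\omega}\right|} \operatorname{sign}{\left(\omega \right)}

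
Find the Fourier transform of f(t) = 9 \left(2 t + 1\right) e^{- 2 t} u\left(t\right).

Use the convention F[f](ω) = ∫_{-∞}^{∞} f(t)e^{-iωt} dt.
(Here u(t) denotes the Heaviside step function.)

F(ω) = \frac{9 \left(- i \omega - 4\right)}{\omega^{2} - 4 i \omega - 4}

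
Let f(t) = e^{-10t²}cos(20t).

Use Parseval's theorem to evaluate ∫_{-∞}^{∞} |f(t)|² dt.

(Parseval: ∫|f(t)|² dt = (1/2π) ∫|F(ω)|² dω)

∫|f(t)|² dt = \frac{\sqrt{5} \sqrt{\pi} \left(1 + e^{20}\right)}{20 e^{20}}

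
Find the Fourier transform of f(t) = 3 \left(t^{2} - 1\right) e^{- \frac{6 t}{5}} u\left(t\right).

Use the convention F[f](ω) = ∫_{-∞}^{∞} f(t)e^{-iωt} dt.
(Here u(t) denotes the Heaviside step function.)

F(ω) = \frac{15 \left(250 i \omega - \left(5 i \omega + 6\right)^{3} + 300\right)}{\left(5 i \omega + 6\right)^{4}}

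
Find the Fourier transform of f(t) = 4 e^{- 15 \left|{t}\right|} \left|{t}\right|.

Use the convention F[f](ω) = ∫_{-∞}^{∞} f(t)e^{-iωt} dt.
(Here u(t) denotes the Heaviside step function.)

F(ω) = \frac{8 \left(225 - \omega^{2}\right)}{\left(\omega^{2} + 225\right)^{2}}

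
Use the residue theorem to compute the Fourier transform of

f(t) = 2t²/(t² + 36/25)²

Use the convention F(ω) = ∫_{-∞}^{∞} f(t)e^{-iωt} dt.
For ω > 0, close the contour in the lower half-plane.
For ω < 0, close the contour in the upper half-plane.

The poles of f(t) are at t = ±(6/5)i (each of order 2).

Let g(z) = f(z)e^{-iωz}; for large |z| the factor e^{-iωz} decays in the lower half-plane when ω > 0 and in the upper half-plane when ω < 0.

Case ω > 0 (lower half-plane, clockwise contour ⇒ F(ω) = -2πi·ΣRes):
  Res_{z = - \frac{6 i}{5}} g(z) = \frac{i \left(5 - 6 \omega\right) e^{- \frac{6 \omega}{5}}}{12} (pole of order 2)
  F(ω) = -2πi·ΣRes = \frac{\pi \left(5 - 6 \omega\right) e^{- \frac{6 \omega}{5}}}{6}

Case ω < 0 (upper half-plane, counterclockwise contour ⇒ F(ω) = +2πi·ΣRes):
  Res_{z = \frac{6 i}{5}} g(z) = \frac{i \left(- 6 \omega - 5\right) e^{\frac{6 \omega}{5}}}{12} (pole of order 2)
  F(ω) = 2πi·ΣRes = \frac{\pi \left(6 \omega + 5\right) e^{\frac{6 \omega}{5}}}{6}

Both cases combine into a single formula in |ω|:

F(ω) = \frac{\pi \left(5 - 6 \left|{\omega}\right|\right) e^{- \frac{6 \left|{\omega}\right|}{5}}}{6}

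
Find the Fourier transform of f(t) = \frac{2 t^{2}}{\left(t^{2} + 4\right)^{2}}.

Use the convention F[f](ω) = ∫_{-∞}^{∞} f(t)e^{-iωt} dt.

F(ω) = \frac{\pi \left(1 - 2 \left|{\omega}\right|\right) e^{- 2 \left|{\omega}\right|}}{2}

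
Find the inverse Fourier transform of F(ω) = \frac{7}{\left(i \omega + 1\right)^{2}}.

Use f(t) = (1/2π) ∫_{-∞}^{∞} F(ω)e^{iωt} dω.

f(t) = 7 t e^{- t} u\left(t\right)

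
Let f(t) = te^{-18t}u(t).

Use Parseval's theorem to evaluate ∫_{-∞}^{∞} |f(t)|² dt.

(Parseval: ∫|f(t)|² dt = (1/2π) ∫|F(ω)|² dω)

∫|f(t)|² dt = \frac{1}{23328}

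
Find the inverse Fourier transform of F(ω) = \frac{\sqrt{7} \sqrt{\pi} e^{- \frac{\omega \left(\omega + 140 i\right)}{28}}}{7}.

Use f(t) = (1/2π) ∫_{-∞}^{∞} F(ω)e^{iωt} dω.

f(t) = e^{- 7 \left(t - 5\right)^{2}}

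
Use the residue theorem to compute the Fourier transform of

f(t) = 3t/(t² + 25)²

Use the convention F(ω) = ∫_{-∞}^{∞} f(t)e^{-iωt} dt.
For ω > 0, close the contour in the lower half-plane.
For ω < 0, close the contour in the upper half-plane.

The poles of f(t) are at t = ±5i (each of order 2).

Let g(z) = f(z)e^{-iωz}; for large |z| the factor e^{-iωz} decays in the lower half-plane when ω > 0 and in the upper half-plane when ω < 0.

Case ω > 0 (lower half-plane, clockwise contour ⇒ F(ω) = -2πi·ΣRes):
  Res_{z = - 5 i} g(z) = \frac{3 \omega e^{- 5 \omega}}{20} (pole of order 2)
  F(ω) = -2πi·ΣRes = - \frac{3 i \pi \omega e^{- 5 \omega}}{10}

Case ω < 0 (upper half-plane, counterclockwise contour ⇒ F(ω) = +2πi·ΣRes):
  Res_{z = 5 i} g(z) = - \frac{3 \omega e^{5 \omega}}{20} (pole of order 2)
  F(ω) = 2πi·ΣRes = - \frac{3 i \pi \omega e^{5 \omega}}{10}

Both cases combine into a single formula in |ω|:

F(ω) = - \frac{3 i \pi \omega e^{- 5 \left|{\omega}\right|}}{10}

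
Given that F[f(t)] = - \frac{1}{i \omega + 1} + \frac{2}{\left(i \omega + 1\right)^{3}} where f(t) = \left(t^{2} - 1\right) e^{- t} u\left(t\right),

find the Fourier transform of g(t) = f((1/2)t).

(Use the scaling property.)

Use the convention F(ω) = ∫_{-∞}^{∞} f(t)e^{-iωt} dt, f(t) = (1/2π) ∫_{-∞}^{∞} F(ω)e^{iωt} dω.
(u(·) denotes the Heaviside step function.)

F[g](ω) = \frac{2 \left(4 i \omega - \left(2 i \omega + 1\right)^{3} + 2\right)}{\left(2 i \omega + 1\right)^{4}}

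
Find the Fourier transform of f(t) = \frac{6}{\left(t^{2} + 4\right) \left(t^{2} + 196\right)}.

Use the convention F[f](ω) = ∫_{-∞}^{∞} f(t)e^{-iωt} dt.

F(ω) = \frac{\pi \left(7 e^{12 \left|{\omega}\right|} - 1\right) e^{- 14 \left|{\omega}\right|}}{448}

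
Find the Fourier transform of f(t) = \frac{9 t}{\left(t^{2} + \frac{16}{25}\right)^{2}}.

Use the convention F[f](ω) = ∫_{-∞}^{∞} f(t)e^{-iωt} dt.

F(ω) = - \frac{45 i \pi \omega e^{- \frac{4 \left|{\omega}\right|}{5}}}{8}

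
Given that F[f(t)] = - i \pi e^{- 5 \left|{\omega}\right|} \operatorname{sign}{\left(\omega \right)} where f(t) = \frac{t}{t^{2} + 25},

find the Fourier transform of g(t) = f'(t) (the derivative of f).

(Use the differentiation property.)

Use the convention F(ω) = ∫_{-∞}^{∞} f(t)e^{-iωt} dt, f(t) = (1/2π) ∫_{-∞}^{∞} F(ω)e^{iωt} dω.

F[g](ω) = \pi \omega e^{- 5 \left|{\omega}\right|} \operatorname{sign}{\left(\omega \right)}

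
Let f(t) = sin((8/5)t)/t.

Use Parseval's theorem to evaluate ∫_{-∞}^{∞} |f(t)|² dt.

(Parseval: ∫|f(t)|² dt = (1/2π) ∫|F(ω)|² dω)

∫|f(t)|² dt = \frac{8 \pi}{5}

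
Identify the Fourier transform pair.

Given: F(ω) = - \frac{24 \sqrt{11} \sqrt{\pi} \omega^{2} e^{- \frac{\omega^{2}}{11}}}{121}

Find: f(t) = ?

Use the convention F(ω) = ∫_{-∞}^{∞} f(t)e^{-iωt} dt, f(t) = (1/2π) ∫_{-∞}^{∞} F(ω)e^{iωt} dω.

f(t) = 3 \left(11 t^{2} - 2\right) e^{- \frac{11 t^{2}}{4}}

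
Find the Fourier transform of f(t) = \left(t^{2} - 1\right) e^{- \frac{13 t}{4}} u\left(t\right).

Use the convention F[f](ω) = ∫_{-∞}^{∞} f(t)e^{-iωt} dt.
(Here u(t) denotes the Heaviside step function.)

F(ω) = \frac{4 \left(128 i \omega - \left(4 i \omega + 13\right)^{3} + 416\right)}{\left(4 i \omega + 13\right)^{4}}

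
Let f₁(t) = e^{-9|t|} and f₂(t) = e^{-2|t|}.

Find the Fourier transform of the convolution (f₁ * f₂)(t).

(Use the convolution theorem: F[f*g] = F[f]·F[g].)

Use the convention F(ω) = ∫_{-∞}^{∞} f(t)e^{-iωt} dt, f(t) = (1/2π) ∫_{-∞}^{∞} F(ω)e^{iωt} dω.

F[f₁*f₂](ω) = \frac{72}{\left(\omega^{2} + 4\right) \left(\omega^{2} + 81\right)}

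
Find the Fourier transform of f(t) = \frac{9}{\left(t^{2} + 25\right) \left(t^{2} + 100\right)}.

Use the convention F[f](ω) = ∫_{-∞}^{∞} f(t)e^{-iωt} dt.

F(ω) = \frac{3 \pi \left(2 e^{5 \left|{\omega}\right|} - 1\right) e^{- 10 \left|{\omega}\right|}}{250}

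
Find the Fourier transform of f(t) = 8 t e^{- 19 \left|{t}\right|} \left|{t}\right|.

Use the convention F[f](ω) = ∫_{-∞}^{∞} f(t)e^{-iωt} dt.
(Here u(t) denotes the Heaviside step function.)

F(ω) = \frac{32 i \omega \left(\omega^{2} - 1083\right)}{\left(\omega^{2} + 361\right)^{3}}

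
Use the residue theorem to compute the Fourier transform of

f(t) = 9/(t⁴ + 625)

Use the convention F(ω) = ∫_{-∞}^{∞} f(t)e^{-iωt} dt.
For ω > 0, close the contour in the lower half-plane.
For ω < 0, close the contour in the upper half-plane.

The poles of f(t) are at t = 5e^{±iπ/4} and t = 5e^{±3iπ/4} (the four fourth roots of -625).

Let g(z) = f(z)e^{-iωz}; for large |z| the factor e^{-iωz} decays in the lower half-plane when ω > 0 and in the upper half-plane when ω < 0.

Case ω > 0 (lower half-plane, clockwise contour ⇒ F(ω) = -2πi·ΣRes):
  Res_{z = - \frac{5 \sqrt{2}}{2} - \frac{5 \sqrt{2} i}{2}} g(z) = \frac{9 \sqrt{2} i \left(1 - i\right) e^{\frac{5 \sqrt{2} \omega \left(-1 + i\right)}{2}}}{1000}
  Res_{z = \frac{5 \sqrt{2}}{2} - \frac{5 \sqrt{2} i}{2}} g(z) = \frac{9 \sqrt{2} i \left(1 + i\right) e^{- \frac{5 \sqrt{2} \omega \left(1 + i\right)}{2}}}{1000}
  F(ω) = -2πi·ΣRes = \frac{9 \sqrt{2} \pi \left(1 - i\right) \left(e^{5 \sqrt{2} i \omega} + i\right) e^{- \frac{5 \sqrt{2} \omega \left(1 + i\right)}{2}}}{500} = \frac{9 \pi e^{- \frac{5 \sqrt{2} \omega}{2}} \sin{\left(\frac{5 \sqrt{2} \omega}{2} + \frac{\pi}{4} \right)}}{125}

Case ω < 0 (upper half-plane, counterclockwise contour ⇒ F(ω) = +2πi·ΣRes):
  Res_{z = \frac{5 \sqrt{2}}{2} + \frac{5 \sqrt{2} i}{2}} g(z) = \frac{9 \sqrt{2} i \left(-1 + i\right) e^{\frac{5 \sqrt{2} \omega \left(1 - i\right)}{2}}}{1000}
  Res_{z = - \frac{5 \sqrt{2}}{2} + \frac{5 \sqrt{2} i}{2}} g(z) = \frac{9 \sqrt{2} \left(1 - i\right) e^{\frac{5 \sqrt{2} \omega \left(1 + i\right)}{2}}}{1000}
  F(ω) = 2πi·ΣRes = - \frac{9 \sqrt{2} i \pi \left(i \left(1 - i\right) e^{\frac{5 \sqrt{2} \omega \left(1 - i\right)}{2}} - \left(1 - i\right) e^{\frac{5 \sqrt{2} \omega \left(1 + i\right)}{2}}\right)}{500} = \frac{9 \pi e^{\frac{5 \sqrt{2} \omega}{2}} \cos{\left(\frac{5 \sqrt{2} \omega}{2} + \frac{\pi}{4} \right)}}{125}

Both cases combine into a single formula in |ω|:

F(ω) = \frac{9 \pi e^{- \frac{5 \sqrt{2} \left|{\omega}\right|}{2}} \sin{\left(\frac{5 \sqrt{2} \left|{\omega}\right|}{2} + \frac{\pi}{4} \right)}}{125}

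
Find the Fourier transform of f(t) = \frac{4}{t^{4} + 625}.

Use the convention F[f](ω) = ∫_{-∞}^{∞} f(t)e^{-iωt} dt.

F(ω) = \frac{4 \pi e^{- \frac{5 \sqrt{2} \left|{\omega}\right|}{2}} \sin{\left(\frac{5 \sqrt{2} \left|{\omega}\right|}{2} + \frac{\pi}{4} \right)}}{125}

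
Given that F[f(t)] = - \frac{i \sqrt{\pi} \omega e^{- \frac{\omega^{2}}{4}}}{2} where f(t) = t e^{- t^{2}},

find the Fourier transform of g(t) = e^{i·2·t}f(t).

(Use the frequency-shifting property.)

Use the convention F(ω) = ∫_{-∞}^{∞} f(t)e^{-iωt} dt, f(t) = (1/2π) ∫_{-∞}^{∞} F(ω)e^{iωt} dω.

F[g](ω) = \frac{i \sqrt{\pi} \left(2 - \omega\right) e^{- \frac{\left(\omega - 2\right)^{2}}{4}}}{2}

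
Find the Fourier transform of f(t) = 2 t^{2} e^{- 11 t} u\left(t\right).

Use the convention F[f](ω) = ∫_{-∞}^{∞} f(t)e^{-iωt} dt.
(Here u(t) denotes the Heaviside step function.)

F(ω) = \frac{4}{\left(i \omega + 11\right)^{3}}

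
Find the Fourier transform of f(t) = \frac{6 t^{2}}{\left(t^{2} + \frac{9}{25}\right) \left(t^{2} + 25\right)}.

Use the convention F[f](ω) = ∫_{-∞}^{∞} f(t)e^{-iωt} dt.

F(ω) = \frac{375 \pi e^{- 5 \left|{\omega}\right|}}{308} - \frac{45 \pi e^{- \frac{3 \left|{\omega}\right|}{5}}}{308}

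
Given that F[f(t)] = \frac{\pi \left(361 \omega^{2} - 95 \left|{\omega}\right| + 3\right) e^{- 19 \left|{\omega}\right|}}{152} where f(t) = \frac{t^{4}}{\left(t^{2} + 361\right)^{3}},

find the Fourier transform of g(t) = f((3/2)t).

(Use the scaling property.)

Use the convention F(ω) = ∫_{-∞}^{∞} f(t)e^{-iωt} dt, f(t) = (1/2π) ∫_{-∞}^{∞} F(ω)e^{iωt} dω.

F[g](ω) = \frac{\pi \left(1444 \omega^{2} - 570 \left|{\omega}\right| + 27\right) e^{- \frac{38 \left|{\omega}\right|}{3}}}{2052}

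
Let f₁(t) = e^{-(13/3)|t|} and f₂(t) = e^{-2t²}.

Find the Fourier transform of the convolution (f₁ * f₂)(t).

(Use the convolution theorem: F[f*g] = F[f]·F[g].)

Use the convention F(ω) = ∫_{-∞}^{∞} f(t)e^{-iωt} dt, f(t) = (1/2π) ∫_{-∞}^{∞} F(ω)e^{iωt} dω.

F[f₁*f₂](ω) = \frac{39 \sqrt{2} \sqrt{\pi} e^{- \frac{\omega^{2}}{8}}}{9 \omega^{2} + 169}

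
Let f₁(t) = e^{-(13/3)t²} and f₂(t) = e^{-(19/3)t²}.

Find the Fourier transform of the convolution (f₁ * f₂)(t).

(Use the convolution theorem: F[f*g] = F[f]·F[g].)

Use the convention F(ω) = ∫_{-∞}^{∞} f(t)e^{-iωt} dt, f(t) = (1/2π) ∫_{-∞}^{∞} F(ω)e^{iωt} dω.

F[f₁*f₂](ω) = \frac{3 \sqrt{247} \pi e^{- \frac{24 \omega^{2}}{247}}}{247}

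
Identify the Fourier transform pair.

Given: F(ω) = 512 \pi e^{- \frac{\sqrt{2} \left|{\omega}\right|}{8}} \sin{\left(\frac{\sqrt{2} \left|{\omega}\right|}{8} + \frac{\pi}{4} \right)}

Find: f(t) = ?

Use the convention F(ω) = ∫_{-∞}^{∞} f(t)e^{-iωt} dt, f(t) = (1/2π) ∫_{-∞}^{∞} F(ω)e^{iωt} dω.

f(t) = \frac{8}{t^{4} + \frac{1}{256}}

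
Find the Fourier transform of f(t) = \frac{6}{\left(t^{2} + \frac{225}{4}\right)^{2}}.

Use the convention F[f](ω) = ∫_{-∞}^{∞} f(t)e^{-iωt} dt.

F(ω) = \frac{4 \pi \left(15 \left|{\omega}\right| + 2\right) e^{- \frac{15 \left|{\omega}\right|}{2}}}{1125}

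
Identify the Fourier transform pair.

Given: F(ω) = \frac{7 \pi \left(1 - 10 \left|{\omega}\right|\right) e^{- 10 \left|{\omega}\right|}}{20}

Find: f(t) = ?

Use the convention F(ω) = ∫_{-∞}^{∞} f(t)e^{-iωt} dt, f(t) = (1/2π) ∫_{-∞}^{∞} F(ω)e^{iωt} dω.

f(t) = \frac{7 t^{2}}{\left(t^{2} + 100\right)^{2}}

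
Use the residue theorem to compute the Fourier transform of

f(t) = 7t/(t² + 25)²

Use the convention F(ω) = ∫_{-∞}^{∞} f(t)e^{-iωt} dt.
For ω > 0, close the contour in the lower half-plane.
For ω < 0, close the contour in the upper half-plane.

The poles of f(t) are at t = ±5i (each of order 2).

Let g(z) = f(z)e^{-iωz}; for large |z| the factor e^{-iωz} decays in the lower half-plane when ω > 0 and in the upper half-plane when ω < 0.

Case ω > 0 (lower half-plane, clockwise contour ⇒ F(ω) = -2πi·ΣRes):
  Res_{z = - 5 i} g(z) = \frac{7 \omega e^{- 5 \omega}}{20} (pole of order 2)
  F(ω) = -2πi·ΣRes = - \frac{7 i \pi \omega e^{- 5 \omega}}{10}

Case ω < 0 (upper half-plane, counterclockwise contour ⇒ F(ω) = +2πi·ΣRes):
  Res_{z = 5 i} g(z) = - \frac{7 \omega e^{5 \omega}}{20} (pole of order 2)
  F(ω) = 2πi·ΣRes = - \frac{7 i \pi \omega e^{5 \omega}}{10}

Both cases combine into a single formula in |ω|:

F(ω) = - \frac{7 i \pi \omega e^{- 5 \left|{\omega}\right|}}{10}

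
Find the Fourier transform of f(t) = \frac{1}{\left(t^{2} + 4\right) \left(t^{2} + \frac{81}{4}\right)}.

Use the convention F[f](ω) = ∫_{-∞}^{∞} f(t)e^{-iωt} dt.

F(ω) = \frac{2 \pi e^{- 2 \left|{\omega}\right|}}{65} - \frac{8 \pi e^{- \frac{9 \left|{\omega}\right|}{2}}}{585}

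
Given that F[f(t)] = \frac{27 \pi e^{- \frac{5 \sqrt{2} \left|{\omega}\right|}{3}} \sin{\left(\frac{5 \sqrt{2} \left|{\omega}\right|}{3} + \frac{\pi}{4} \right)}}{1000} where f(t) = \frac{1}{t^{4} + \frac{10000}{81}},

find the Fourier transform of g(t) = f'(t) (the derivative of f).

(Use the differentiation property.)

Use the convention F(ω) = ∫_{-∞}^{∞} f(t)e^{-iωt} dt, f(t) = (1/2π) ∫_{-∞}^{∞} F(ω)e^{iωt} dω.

F[g](ω) = \frac{27 i \pi \omega e^{- \frac{5 \sqrt{2} \left|{\omega}\right|}{3}} \sin{\left(\frac{5 \sqrt{2} \left|{\omega}\right|}{3} + \frac{\pi}{4} \right)}}{1000}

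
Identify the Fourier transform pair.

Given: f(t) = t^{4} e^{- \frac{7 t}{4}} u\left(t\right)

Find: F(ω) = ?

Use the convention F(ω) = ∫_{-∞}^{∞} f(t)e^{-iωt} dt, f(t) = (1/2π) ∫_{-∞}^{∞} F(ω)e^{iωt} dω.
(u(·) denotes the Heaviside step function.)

F(ω) = \frac{24576}{\left(4 i \omega + 7\right)^{5}}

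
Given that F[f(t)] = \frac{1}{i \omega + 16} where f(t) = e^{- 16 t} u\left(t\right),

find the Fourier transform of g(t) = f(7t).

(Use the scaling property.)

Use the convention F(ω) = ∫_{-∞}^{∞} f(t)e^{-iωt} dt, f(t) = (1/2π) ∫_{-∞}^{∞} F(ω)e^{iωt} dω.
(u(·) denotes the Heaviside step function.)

F[g](ω) = \frac{1}{i \omega + 112}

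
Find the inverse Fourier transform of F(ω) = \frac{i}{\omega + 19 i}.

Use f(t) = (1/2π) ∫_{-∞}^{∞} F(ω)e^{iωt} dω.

f(t) = e^{19 t} u\left(- t\right)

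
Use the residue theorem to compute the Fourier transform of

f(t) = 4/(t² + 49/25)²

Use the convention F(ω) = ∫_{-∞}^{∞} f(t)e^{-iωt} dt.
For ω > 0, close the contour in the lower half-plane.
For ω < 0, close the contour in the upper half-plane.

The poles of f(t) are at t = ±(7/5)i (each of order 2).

Let g(z) = f(z)e^{-iωz}; for large |z| the factor e^{-iωz} decays in the lower half-plane when ω > 0 and in the upper half-plane when ω < 0.

Case ω > 0 (lower half-plane, clockwise contour ⇒ F(ω) = -2πi·ΣRes):
  Res_{z = - \frac{7 i}{5}} g(z) = \frac{25 i \left(7 \omega + 5\right) e^{- \frac{7 \omega}{5}}}{343} (pole of order 2)
  F(ω) = -2πi·ΣRes = \frac{50 \pi \left(7 \omega + 5\right) e^{- \frac{7 \omega}{5}}}{343}

Case ω < 0 (upper half-plane, counterclockwise contour ⇒ F(ω) = +2πi·ΣRes):
  Res_{z = \frac{7 i}{5}} g(z) = \frac{25 i \left(7 \omega - 5\right) e^{\frac{7 \omega}{5}}}{343} (pole of order 2)
  F(ω) = 2πi·ΣRes = \frac{50 \pi \left(5 - 7 \omega\right) e^{\frac{7 \omega}{5}}}{343}

Both cases combine into a single formula in |ω|:

F(ω) = \frac{50 \pi \left(7 \left|{\omega}\right| + 5\right) e^{- \frac{7 \left|{\omega}\right|}{5}}}{343}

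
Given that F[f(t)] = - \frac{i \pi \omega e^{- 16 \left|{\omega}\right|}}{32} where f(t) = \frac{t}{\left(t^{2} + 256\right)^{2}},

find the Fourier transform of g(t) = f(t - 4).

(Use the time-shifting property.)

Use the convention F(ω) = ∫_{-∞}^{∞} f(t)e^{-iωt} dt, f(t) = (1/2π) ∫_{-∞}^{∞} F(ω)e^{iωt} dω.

F[g](ω) = - \frac{i \pi \omega e^{- 4 i \omega - 16 \left|{\omega}\right|}}{32}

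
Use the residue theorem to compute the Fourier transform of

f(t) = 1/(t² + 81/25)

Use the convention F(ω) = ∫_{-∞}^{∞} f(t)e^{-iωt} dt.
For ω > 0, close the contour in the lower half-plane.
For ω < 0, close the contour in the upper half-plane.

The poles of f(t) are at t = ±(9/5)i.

Let g(z) = f(z)e^{-iωz}; for large |z| the factor e^{-iωz} decays in the lower half-plane when ω > 0 and in the upper half-plane when ω < 0.

Case ω > 0 (lower half-plane, clockwise contour ⇒ F(ω) = -2πi·ΣRes):
  Res_{z = - \frac{9 i}{5}} g(z) = \frac{5 i e^{- \frac{9 \omega}{5}}}{18}
  F(ω) = -2πi·ΣRes = \frac{5 \pi e^{- \frac{9 \omega}{5}}}{9}

Case ω < 0 (upper half-plane, counterclockwise contour ⇒ F(ω) = +2πi·ΣRes):
  Res_{z = \frac{9 i}{5}} g(z) = - \frac{5 i e^{\frac{9 \omega}{5}}}{18}
  F(ω) = 2πi·ΣRes = \frac{5 \pi e^{\frac{9 \omega}{5}}}{9}

Both cases combine into a single formula in |ω|:

F(ω) = \frac{5 \pi e^{- \frac{9 \left|{\omega}\right|}{5}}}{9}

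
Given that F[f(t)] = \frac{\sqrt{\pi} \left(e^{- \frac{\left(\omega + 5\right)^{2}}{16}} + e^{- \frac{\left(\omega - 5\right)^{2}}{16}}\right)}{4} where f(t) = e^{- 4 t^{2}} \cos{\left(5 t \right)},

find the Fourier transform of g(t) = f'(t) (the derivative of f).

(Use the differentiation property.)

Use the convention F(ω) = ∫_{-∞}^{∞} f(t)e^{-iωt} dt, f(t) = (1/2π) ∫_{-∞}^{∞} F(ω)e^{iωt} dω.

F[g](ω) = \frac{i \sqrt{\pi} \omega \left(e^{\frac{5 \omega}{4}} + 1\right) e^{- \frac{\omega^{2}}{16} - \frac{5 \omega}{8} - \frac{25}{16}}}{4}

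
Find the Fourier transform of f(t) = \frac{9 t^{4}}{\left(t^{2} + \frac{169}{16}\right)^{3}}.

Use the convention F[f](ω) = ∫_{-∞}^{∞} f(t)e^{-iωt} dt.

F(ω) = \frac{9 \pi \left(169 \omega^{2} - 260 \left|{\omega}\right| + 48\right) e^{- \frac{13 \left|{\omega}\right|}{4}}}{416}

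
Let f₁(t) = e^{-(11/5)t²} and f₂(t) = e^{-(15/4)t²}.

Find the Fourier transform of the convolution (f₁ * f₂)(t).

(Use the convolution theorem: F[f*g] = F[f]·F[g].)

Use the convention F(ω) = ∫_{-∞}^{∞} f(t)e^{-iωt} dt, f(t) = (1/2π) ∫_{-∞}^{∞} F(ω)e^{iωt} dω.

F[f₁*f₂](ω) = \frac{2 \sqrt{33} \pi e^{- \frac{119 \omega^{2}}{660}}}{33}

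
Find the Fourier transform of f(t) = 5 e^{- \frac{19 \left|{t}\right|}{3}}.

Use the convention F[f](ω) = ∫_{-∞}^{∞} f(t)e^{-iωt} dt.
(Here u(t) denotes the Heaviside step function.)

F(ω) = \frac{570}{9 \omega^{2} + 361}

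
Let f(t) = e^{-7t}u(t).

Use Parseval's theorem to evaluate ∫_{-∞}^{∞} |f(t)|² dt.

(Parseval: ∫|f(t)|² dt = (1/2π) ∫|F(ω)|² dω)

∫|f(t)|² dt = \frac{1}{14}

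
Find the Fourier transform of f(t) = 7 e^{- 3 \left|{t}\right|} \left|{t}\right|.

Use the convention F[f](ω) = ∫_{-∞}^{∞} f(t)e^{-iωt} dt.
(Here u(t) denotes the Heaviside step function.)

F(ω) = \frac{14 \left(9 - \omega^{2}\right)}{\left(\omega^{2} + 9\right)^{2}}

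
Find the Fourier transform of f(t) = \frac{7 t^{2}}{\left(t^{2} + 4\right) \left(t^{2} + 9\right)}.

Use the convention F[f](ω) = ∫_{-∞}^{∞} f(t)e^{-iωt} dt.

F(ω) = \frac{7 \pi \left(3 - 2 e^{\left|{\omega}\right|}\right) e^{- 3 \left|{\omega}\right|}}{5}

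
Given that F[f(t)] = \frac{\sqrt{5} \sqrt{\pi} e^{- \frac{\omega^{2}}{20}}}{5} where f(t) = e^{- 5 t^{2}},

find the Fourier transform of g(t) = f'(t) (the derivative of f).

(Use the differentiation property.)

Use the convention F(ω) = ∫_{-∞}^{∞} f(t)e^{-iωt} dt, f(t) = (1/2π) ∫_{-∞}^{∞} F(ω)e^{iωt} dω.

F[g](ω) = \frac{\sqrt{5} i \sqrt{\pi} \omega e^{- \frac{\omega^{2}}{20}}}{5}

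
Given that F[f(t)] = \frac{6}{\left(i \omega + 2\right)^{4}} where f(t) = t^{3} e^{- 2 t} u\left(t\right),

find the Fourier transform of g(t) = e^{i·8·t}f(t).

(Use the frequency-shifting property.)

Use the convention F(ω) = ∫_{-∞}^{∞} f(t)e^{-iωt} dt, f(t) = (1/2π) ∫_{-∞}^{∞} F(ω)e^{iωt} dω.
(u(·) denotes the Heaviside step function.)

F[g](ω) = \frac{6}{\left(i \left(\omega - 8\right) + 2\right)^{4}}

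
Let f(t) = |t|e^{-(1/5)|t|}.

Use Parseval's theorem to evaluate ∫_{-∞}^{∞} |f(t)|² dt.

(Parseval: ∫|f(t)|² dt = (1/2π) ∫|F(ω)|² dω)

∫|f(t)|² dt = \frac{125}{2}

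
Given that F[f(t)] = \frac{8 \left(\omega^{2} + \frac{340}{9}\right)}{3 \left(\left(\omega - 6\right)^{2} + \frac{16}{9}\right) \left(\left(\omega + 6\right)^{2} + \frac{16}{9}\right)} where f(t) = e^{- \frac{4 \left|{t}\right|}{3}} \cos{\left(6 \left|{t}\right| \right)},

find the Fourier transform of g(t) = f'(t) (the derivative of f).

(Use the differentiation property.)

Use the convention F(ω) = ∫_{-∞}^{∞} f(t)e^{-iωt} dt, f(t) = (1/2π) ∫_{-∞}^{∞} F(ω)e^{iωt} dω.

F[g](ω) = \frac{24 i \omega \left(9 \omega^{2} + 340\right)}{81 \omega^{4} - 5544 \omega^{2} + 115600}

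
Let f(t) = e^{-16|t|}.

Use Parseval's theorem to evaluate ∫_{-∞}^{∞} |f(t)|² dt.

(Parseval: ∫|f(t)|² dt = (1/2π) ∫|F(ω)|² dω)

∫|f(t)|² dt = \frac{1}{16}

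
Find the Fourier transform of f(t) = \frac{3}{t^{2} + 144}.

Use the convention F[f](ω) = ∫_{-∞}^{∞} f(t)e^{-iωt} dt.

F(ω) = \frac{\pi e^{- 12 \left|{\omega}\right|}}{4}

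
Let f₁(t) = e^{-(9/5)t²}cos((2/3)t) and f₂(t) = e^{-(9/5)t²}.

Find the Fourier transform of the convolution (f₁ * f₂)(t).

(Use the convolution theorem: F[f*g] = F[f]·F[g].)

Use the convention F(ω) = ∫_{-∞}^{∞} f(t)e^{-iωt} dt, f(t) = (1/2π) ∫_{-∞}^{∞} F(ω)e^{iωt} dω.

F[f₁*f₂](ω) = \frac{5 \pi \left(e^{\frac{10 \omega}{27}} + 1\right) e^{- \frac{5 \omega^{2}}{18} - \frac{5 \omega}{27} - \frac{5}{81}}}{18}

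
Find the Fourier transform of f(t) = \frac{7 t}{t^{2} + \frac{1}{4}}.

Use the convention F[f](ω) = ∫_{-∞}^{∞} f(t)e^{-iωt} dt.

F(ω) = - 7 i \pi e^{- \frac{\left|{\omega}\right|}{2}} \operatorname{sign}{\left(\omega \right)}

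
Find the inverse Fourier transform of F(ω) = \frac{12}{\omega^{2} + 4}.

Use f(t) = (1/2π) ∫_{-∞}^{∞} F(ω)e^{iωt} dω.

f(t) = 3 e^{- 2 \left|{t}\right|}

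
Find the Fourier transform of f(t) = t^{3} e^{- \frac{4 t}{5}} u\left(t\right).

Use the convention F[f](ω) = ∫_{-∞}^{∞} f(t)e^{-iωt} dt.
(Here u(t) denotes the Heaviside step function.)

F(ω) = \frac{3750}{\left(5 i \omega + 4\right)^{4}}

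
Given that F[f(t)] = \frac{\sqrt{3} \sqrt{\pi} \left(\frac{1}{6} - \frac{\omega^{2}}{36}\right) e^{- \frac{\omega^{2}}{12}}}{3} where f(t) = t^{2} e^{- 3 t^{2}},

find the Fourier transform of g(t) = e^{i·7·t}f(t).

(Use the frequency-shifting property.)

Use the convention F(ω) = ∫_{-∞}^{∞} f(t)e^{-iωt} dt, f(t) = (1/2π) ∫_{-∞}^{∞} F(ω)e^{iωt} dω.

F[g](ω) = \frac{\sqrt{3} \sqrt{\pi} \left(6 - \left(\omega - 7\right)^{2}\right) e^{- \frac{\left(\omega - 7\right)^{2}}{12}}}{108}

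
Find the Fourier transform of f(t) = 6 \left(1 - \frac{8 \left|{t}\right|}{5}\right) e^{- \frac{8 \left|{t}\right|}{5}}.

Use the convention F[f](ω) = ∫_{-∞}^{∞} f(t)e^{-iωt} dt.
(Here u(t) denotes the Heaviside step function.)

F(ω) = \frac{24000 \omega^{2}}{\left(25 \omega^{2} + 64\right)^{2}}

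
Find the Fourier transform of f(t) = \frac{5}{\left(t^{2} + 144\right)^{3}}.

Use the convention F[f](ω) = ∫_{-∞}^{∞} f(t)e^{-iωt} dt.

F(ω) = \frac{5 \pi \left(48 \omega^{2} + 12 \left|{\omega}\right| + 1\right) e^{- 12 \left|{\omega}\right|}}{663552}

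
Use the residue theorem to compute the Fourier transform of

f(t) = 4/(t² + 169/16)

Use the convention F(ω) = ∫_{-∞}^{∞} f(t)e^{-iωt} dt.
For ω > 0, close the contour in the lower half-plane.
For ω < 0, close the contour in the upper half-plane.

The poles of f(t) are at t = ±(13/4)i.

Let g(z) = f(z)e^{-iωz}; for large |z| the factor e^{-iωz} decays in the lower half-plane when ω > 0 and in the upper half-plane when ω < 0.

Case ω > 0 (lower half-plane, clockwise contour ⇒ F(ω) = -2πi·ΣRes):
  Res_{z = - \frac{13 i}{4}} g(z) = \frac{8 i e^{- \frac{13 \omega}{4}}}{13}
  F(ω) = -2πi·ΣRes = \frac{16 \pi e^{- \frac{13 \omega}{4}}}{13}

Case ω < 0 (upper half-plane, counterclockwise contour ⇒ F(ω) = +2πi·ΣRes):
  Res_{z = \frac{13 i}{4}} g(z) = - \frac{8 i e^{\frac{13 \omega}{4}}}{13}
  F(ω) = 2πi·ΣRes = \frac{16 \pi e^{\frac{13 \omega}{4}}}{13}

Both cases combine into a single formula in |ω|:

F(ω) = \frac{16 \pi e^{- \frac{13 \left|{\omega}\right|}{4}}}{13}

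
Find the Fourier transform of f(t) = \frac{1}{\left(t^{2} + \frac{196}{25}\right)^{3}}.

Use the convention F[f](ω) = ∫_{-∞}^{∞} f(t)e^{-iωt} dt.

F(ω) = \frac{125 \pi \left(196 \omega^{2} + 210 \left|{\omega}\right| + 75\right) e^{- \frac{14 \left|{\omega}\right|}{5}}}{4302592}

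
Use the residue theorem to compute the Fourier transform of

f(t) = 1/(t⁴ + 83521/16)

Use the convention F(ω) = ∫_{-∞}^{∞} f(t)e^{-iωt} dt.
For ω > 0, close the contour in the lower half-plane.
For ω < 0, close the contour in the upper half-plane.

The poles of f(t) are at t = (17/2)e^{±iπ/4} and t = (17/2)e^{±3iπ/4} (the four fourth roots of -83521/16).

Let g(z) = f(z)e^{-iωz}; for large |z| the factor e^{-iωz} decays in the lower half-plane when ω > 0 and in the upper half-plane when ω < 0.

Case ω > 0 (lower half-plane, clockwise contour ⇒ F(ω) = -2πi·ΣRes):
  Res_{z = - \frac{17 \sqrt{2}}{4} - \frac{17 \sqrt{2} i}{4}} g(z) = \frac{\sqrt{2} \left(1 + i\right) e^{\frac{17 \sqrt{2} \omega \left(-1 + i\right)}{4}}}{4913}
  Res_{z = \frac{17 \sqrt{2}}{4} - \frac{17 \sqrt{2} i}{4}} g(z) = \frac{\sqrt{2} \left(-1 + i\right) e^{- \frac{17 \sqrt{2} \omega \left(1 + i\right)}{4}}}{4913}
  F(ω) = -2πi·ΣRes = \frac{2 \sqrt{2} \pi \left(\left(1 - i\right) e^{\frac{17 \sqrt{2} i \omega}{2}} + 1 + i\right) e^{- \frac{17 \sqrt{2} \omega \left(1 + i\right)}{4}}}{4913} = \frac{8 \pi e^{- \frac{17 \sqrt{2} \omega}{4}} \sin{\left(\frac{17 \sqrt{2} \omega}{4} + \frac{\pi}{4} \right)}}{4913}

Case ω < 0 (upper half-plane, counterclockwise contour ⇒ F(ω) = +2πi·ΣRes):
  Res_{z = \frac{17 \sqrt{2}}{4} + \frac{17 \sqrt{2} i}{4}} g(z) = - \frac{\sqrt{2} \left(1 + i\right) e^{\frac{17 \sqrt{2} \omega \left(1 - i\right)}{4}}}{4913}
  Res_{z = - \frac{17 \sqrt{2}}{4} + \frac{17 \sqrt{2} i}{4}} g(z) = \frac{\sqrt{2} \left(1 - i\right) e^{\frac{17 \sqrt{2} \omega \left(1 + i\right)}{4}}}{4913}
  F(ω) = 2πi·ΣRes = - \frac{2 \sqrt{2} i \pi \left(\left(1 + i\right) e^{\frac{17 \sqrt{2} \omega \left(1 - i\right)}{4}} - \left(1 - i\right) e^{\frac{17 \sqrt{2} \omega \left(1 + i\right)}{4}}\right)}{4913} = \frac{8 \pi e^{\frac{17 \sqrt{2} \omega}{4}} \cos{\left(\frac{17 \sqrt{2} \omega}{4} + \frac{\pi}{4} \right)}}{4913}

Both cases combine into a single formula in |ω|:

F(ω) = \frac{8 \pi e^{- \frac{17 \sqrt{2} \left|{\omega}\right|}{4}} \sin{\left(\frac{17 \sqrt{2} \left|{\omega}\right|}{4} + \frac{\pi}{4} \right)}}{4913}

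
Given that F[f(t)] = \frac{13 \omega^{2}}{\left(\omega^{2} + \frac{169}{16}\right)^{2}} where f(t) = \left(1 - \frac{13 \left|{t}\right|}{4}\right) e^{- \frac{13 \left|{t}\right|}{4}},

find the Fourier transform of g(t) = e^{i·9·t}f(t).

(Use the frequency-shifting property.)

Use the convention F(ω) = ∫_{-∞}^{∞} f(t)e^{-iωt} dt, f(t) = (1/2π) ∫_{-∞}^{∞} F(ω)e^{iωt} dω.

F[g](ω) = \frac{3328 \left(\omega - 9\right)^{2}}{\left(16 \left(\omega - 9\right)^{2} + 169\right)^{2}}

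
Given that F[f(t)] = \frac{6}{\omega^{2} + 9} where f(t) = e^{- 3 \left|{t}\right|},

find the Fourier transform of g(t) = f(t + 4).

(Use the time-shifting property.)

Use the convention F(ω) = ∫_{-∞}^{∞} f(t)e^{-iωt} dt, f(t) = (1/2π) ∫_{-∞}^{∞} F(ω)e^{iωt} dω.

F[g](ω) = \frac{6 e^{4 i \omega}}{\omega^{2} + 9}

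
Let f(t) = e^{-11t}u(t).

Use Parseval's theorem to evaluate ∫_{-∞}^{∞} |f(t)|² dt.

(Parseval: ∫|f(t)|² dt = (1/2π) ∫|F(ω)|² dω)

∫|f(t)|² dt = \frac{1}{22}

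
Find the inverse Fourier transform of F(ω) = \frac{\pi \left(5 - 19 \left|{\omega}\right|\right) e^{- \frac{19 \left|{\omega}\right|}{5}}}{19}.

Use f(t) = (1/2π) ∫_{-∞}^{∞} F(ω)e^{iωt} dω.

f(t) = \frac{2 t^{2}}{\left(t^{2} + \frac{361}{25}\right)^{2}}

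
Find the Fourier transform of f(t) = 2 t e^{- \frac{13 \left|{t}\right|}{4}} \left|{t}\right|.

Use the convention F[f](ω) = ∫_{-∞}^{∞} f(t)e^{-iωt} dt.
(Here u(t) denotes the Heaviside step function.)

F(ω) = \frac{2048 i \omega \left(16 \omega^{2} - 507\right)}{\left(16 \omega^{2} + 169\right)^{3}}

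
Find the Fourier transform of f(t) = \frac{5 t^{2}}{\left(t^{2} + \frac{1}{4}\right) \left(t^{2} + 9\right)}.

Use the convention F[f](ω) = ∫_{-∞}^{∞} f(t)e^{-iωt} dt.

F(ω) = \frac{12 \pi e^{- 3 \left|{\omega}\right|}}{7} - \frac{2 \pi e^{- \frac{\left|{\omega}\right|}{2}}}{7}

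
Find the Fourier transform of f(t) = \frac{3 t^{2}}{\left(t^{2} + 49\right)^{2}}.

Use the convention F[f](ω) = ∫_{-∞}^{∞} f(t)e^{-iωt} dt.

F(ω) = \frac{3 \pi \left(1 - 7 \left|{\omega}\right|\right) e^{- 7 \left|{\omega}\right|}}{14}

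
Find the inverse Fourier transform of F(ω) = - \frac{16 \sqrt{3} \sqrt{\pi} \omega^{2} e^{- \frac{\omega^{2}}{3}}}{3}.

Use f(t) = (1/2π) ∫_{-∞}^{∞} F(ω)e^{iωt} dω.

f(t) = 6 \left(3 t^{2} - 2\right) e^{- \frac{3 t^{2}}{4}}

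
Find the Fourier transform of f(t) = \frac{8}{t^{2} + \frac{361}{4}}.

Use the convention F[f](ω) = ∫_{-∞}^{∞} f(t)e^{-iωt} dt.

F(ω) = \frac{16 \pi e^{- \frac{19 \left|{\omega}\right|}{2}}}{19}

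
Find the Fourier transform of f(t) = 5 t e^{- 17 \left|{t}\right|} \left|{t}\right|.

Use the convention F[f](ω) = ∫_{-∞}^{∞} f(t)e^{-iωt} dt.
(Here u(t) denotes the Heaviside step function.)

F(ω) = \frac{20 i \omega \left(\omega^{2} - 867\right)}{\left(\omega^{2} + 289\right)^{3}}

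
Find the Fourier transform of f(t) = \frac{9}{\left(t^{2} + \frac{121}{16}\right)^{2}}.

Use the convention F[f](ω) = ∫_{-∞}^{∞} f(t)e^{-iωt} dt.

F(ω) = \frac{72 \pi \left(11 \left|{\omega}\right| + 4\right) e^{- \frac{11 \left|{\omega}\right|}{4}}}{1331}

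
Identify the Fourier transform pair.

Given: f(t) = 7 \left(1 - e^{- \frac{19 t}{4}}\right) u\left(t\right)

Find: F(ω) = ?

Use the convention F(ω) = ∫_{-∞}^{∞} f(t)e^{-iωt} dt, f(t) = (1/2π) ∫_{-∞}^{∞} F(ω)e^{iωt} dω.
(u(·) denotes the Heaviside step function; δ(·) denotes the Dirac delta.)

F(ω) = 7 \pi \delta\left(\omega\right) - \frac{133 i}{4 \omega \left(i \omega + \frac{19}{4}\right)}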